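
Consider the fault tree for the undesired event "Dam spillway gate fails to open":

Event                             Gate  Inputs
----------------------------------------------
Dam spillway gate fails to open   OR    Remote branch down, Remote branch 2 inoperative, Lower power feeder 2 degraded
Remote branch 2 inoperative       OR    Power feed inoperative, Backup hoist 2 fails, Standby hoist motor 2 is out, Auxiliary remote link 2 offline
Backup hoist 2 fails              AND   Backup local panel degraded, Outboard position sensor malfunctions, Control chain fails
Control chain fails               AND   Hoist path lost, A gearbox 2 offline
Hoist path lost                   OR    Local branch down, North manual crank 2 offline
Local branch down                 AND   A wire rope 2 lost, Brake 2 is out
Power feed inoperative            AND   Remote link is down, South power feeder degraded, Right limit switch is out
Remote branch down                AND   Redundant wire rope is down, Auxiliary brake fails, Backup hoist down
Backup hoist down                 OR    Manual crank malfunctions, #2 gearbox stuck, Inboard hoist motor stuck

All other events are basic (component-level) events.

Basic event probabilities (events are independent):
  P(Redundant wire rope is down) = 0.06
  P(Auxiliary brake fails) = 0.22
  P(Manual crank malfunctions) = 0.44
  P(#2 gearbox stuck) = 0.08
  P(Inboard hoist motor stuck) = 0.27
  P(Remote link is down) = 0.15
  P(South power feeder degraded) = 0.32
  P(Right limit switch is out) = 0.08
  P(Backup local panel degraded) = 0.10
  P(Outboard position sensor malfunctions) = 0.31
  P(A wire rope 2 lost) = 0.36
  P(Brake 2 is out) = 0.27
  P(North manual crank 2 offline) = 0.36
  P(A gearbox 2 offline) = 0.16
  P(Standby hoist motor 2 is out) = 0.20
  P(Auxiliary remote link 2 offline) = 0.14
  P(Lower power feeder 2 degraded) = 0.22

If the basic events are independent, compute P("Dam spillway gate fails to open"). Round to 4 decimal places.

0.4709

P(Backup hoist down) [OR] = 1 − (1−0.44) × (1−0.08) × (1−0.27) = 0.623904
P(Remote branch down) [AND] = 0.06 × 0.22 × 0.623904 = 0.008236
P(Power feed inoperative) [AND] = 0.15 × 0.32 × 0.08 = 0.003840
P(Local branch down) [AND] = 0.36 × 0.27 = 0.097200
P(Hoist path lost) [OR] = 1 − (1−0.097200) × (1−0.36) = 0.422208
P(Control chain fails) [AND] = 0.422208 × 0.16 = 0.067553
P(Backup hoist 2 fails) [AND] = 0.10 × 0.31 × 0.067553 = 0.002094
P(Remote branch 2 inoperative) [OR] = 1 − (1−0.003840) × (1−0.002094) × (1−0.20) × (1−0.14) = 0.316077
P(Dam spillway gate fails to open) [OR] = 1 − (1−0.008236) × (1−0.316077) × (1−0.22) = 0.470934
Rounded to 4 decimal places: P(Dam spillway gate fails to open) ≈ 0.4709.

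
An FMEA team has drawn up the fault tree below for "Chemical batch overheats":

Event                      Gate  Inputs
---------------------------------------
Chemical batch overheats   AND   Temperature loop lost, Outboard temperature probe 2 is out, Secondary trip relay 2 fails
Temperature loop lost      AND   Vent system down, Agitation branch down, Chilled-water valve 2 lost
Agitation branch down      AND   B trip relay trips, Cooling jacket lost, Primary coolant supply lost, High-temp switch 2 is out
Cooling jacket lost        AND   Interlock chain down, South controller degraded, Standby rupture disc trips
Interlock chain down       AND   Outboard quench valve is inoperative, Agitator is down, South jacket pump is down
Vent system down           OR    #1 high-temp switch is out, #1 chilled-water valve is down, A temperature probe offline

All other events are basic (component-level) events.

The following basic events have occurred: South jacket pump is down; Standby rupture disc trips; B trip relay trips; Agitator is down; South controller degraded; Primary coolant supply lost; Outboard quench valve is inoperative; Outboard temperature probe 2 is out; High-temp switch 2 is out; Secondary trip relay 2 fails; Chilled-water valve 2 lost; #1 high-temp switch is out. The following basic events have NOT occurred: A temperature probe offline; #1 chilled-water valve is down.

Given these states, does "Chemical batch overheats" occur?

Vent system down [OR]: #1 high-temp switch is out=occurs, #1 chilled-water valve is down=not, A temperature probe offline=not → at least one input occurs → occurs.
Interlock chain down [AND]: Outboard quench valve is inoperative=occurs, Agitator is down=occurs, South jacket pump is down=occurs → all inputs occur → occurs.
Cooling jacket lost [AND]: Interlock chain down=occurs, South controller degraded=occurs, Standby rupture disc trips=occurs → all inputs occur → occurs.
Agitation branch down [AND]: B trip relay trips=occurs, Cooling jacket lost=occurs, Primary coolant supply lost=occurs, High-temp switch 2 is out=occurs → all inputs occur → occurs.
Temperature loop lost [AND]: Vent system down=occurs, Agitation branch down=occurs, Chilled-water valve 2 lost=occurs → all inputs occur → occurs.
Chemical batch overheats [AND]: Temperature loop lost=occurs, Outboard temperature probe 2 is out=occurs, Secondary trip relay 2 fails=occurs → all inputs occur → occurs.

Yes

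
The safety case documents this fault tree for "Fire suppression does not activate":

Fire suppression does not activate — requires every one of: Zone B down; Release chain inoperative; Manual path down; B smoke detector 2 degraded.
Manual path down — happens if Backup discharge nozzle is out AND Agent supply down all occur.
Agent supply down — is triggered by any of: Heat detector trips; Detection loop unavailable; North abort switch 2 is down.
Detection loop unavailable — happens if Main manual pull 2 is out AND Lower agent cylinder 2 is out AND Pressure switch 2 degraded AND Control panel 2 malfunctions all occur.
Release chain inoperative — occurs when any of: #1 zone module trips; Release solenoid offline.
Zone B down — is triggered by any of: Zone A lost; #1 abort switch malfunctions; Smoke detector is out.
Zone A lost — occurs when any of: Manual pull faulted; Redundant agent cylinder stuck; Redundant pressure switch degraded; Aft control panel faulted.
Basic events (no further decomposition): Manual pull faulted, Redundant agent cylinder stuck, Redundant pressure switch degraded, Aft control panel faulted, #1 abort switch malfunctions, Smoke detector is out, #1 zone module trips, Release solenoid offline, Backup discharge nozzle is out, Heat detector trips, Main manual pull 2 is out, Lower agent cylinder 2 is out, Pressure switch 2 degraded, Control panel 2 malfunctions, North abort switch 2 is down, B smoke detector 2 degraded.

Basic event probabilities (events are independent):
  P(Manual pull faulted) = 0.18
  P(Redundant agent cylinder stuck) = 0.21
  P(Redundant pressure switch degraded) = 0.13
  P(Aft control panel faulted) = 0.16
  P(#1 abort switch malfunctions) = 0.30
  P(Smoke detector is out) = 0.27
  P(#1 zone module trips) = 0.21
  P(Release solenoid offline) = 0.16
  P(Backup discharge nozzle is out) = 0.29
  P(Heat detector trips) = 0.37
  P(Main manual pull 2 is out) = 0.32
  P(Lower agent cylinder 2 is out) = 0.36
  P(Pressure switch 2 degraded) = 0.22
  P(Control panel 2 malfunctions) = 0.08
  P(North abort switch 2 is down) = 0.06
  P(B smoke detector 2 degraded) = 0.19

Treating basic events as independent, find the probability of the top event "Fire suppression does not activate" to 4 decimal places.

0.0057

P(Zone A lost) [OR] = 1 − (1−0.18) × (1−0.21) × (1−0.13) × (1−0.16) = 0.526588
P(Zone B down) [OR] = 1 − (1−0.526588) × (1−0.30) × (1−0.27) = 0.758086
P(Release chain inoperative) [OR] = 1 − (1−0.21) × (1−0.16) = 0.336400
P(Detection loop unavailable) [AND] = 0.32 × 0.36 × 0.22 × 0.08 = 0.002028
P(Agent supply down) [OR] = 1 − (1−0.37) × (1−0.002028) × (1−0.06) = 0.409001
P(Manual path down) [AND] = 0.29 × 0.409001 = 0.118610
P(Fire suppression does not activate) [AND] = 0.758086 × 0.336400 × 0.118610 × 0.19 = 0.005747
Rounded to 4 decimal places: P(Fire suppression does not activate) ≈ 0.0057.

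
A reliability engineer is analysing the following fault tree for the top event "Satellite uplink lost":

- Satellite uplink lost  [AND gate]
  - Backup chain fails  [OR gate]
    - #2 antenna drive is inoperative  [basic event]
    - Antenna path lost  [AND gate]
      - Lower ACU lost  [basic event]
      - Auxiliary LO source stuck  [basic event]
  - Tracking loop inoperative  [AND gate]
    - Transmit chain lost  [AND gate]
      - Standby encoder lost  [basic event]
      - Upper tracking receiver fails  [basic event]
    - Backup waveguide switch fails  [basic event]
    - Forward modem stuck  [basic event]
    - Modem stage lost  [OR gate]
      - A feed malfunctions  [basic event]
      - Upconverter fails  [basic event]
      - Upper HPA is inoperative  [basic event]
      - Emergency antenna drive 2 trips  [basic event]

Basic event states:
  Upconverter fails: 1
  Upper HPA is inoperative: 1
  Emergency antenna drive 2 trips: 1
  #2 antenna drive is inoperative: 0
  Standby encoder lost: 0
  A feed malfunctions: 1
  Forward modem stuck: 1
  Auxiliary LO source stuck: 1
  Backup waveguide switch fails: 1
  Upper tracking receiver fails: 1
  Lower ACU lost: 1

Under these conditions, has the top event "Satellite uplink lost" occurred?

No

Antenna path lost [AND]: Lower ACU lost=occurs, Auxiliary LO source stuck=occurs → all inputs occur → occurs.
Backup chain fails [OR]: #2 antenna drive is inoperative=not, Antenna path lost=occurs → at least one input occurs → occurs.
Transmit chain lost [AND]: Standby encoder lost=not, Upper tracking receiver fails=occurs → not all inputs occur → does not occur.
Modem stage lost [OR]: A feed malfunctions=occurs, Upconverter fails=occurs, Upper HPA is inoperative=occurs, Emergency antenna drive 2 trips=occurs → at least one input occurs → occurs.
Tracking loop inoperative [AND]: Transmit chain lost=not, Backup waveguide switch fails=occurs, Forward modem stuck=occurs, Modem stage lost=occurs → not all inputs occur → does not occur.
Satellite uplink lost [AND]: Backup chain fails=occurs, Tracking loop inoperative=not → not all inputs occur → does not occur.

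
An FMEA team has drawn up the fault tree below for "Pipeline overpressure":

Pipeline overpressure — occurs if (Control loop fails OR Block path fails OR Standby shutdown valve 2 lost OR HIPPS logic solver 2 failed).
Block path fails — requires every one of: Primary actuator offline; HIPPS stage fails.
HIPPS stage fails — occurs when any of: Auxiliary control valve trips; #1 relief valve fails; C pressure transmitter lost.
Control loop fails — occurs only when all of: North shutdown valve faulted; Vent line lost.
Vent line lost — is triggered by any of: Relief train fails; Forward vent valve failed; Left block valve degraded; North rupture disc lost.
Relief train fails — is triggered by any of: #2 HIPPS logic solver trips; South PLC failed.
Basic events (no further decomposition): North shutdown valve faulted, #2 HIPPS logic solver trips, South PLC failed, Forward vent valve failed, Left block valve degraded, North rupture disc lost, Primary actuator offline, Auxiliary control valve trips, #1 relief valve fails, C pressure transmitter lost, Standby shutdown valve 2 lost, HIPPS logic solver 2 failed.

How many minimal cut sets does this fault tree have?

10

Relief train fails [OR]: union of children's cut sets → 2 cut set(s).
Vent line lost [OR]: union of children's cut sets → 5 cut set(s).
Control loop fails [AND]: one cut set from each child combined → 1 × 5 = 5 cut set(s).
HIPPS stage fails [OR]: union of children's cut sets → 3 cut set(s).
Block path fails [AND]: one cut set from each child combined → 1 × 3 = 3 cut set(s).
Pipeline overpressure [OR]: union of children's cut sets → 10 cut set(s).
Minimal cut sets: {#2 HIPPS logic solver trips, North shutdown valve faulted}; {North shutdown valve faulted, South PLC failed}; {Forward vent valve failed, North shutdown valve faulted}; {Left block valve degraded, North shutdown valve faulted}; {North rupture disc lost, North shutdown valve faulted}; {Auxiliary control valve trips, Primary actuator offline}; {#1 relief valve fails, Primary actuator offline}; {C pressure transmitter lost, Primary actuator offline}; {Standby shutdown valve 2 lost}; {HIPPS logic solver 2 failed}.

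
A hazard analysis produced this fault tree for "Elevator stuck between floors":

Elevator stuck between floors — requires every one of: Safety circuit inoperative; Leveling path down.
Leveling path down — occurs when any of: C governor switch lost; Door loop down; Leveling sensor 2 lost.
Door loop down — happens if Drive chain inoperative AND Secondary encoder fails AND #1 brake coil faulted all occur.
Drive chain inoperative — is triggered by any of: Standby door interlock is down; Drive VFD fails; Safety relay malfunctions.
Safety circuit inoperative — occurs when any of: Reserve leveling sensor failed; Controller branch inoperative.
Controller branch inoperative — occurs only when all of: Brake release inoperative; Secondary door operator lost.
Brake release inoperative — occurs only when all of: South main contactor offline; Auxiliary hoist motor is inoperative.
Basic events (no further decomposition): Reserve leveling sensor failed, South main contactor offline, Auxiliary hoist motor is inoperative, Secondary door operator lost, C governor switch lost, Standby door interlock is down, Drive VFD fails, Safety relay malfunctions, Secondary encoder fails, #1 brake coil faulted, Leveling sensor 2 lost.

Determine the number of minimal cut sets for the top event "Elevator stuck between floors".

Brake release inoperative [AND]: one cut set from each child combined → 1 × 1 = 1 cut set(s).
Controller branch inoperative [AND]: one cut set from each child combined → 1 × 1 = 1 cut set(s).
Safety circuit inoperative [OR]: union of children's cut sets → 2 cut set(s).
Drive chain inoperative [OR]: union of children's cut sets → 3 cut set(s).
Door loop down [AND]: one cut set from each child combined → 3 × 1 × 1 = 3 cut set(s).
Leveling path down [OR]: union of children's cut sets → 5 cut set(s).
Elevator stuck between floors [AND]: one cut set from each child combined → 2 × 5 = 10 cut set(s).
Minimal cut sets: {C governor switch lost, Reserve leveling sensor failed}; {#1 brake coil faulted, Reserve leveling sensor failed, Secondary encoder fails, Standby door interlock is down}; {#1 brake coil faulted, Drive VFD fails, Reserve leveling sensor failed, Secondary encoder fails}; {#1 brake coil faulted, Reserve leveling sensor failed, Safety relay malfunctions, Secondary encoder fails}; {Leveling sensor 2 lost, Reserve leveling sensor failed}; {Auxiliary hoist motor is inoperative, C governor switch lost, Secondary door operator lost, South main contactor offline}; {#1 brake coil faulted, Auxiliary hoist motor is inoperative, Secondary door operator lost, Secondary encoder fails, South main contactor offline, Standby door interlock is down}; {#1 brake coil faulted, Auxiliary hoist motor is inoperative, Drive VFD fails, Secondary door operator lost, Secondary encoder fails, South main contactor offline}; {#1 brake coil faulted, Auxiliary hoist motor is inoperative, Safety relay malfunctions, Secondary door operator lost, Secondary encoder fails, South main contactor offline}; {Auxiliary hoist motor is inoperative, Leveling sensor 2 lost, Secondary door operator lost, South main contactor offline}.

10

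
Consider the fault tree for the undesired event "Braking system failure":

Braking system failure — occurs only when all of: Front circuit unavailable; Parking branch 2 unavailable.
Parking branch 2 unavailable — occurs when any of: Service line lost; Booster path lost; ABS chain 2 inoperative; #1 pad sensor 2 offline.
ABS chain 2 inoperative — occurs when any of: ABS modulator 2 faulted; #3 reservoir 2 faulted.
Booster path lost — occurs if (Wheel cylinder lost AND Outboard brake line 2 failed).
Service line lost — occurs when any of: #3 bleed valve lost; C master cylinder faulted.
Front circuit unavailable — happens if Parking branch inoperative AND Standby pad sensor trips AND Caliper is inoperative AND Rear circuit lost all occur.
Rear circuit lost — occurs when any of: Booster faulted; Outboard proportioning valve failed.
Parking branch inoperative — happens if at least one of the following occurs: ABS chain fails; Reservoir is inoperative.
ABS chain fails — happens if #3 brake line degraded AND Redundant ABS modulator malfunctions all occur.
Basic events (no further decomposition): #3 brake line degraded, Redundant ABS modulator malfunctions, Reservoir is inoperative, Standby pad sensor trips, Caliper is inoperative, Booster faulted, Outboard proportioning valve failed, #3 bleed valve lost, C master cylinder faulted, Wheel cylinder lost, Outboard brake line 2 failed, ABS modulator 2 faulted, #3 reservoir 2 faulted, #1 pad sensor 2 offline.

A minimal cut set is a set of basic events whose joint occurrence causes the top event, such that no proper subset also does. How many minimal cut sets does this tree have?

ABS chain fails [AND]: one cut set from each child combined → 1 × 1 = 1 cut set(s).
Parking branch inoperative [OR]: union of children's cut sets → 2 cut set(s).
Rear circuit lost [OR]: union of children's cut sets → 2 cut set(s).
Front circuit unavailable [AND]: one cut set from each child combined → 2 × 1 × 1 × 2 = 4 cut set(s).
Service line lost [OR]: union of children's cut sets → 2 cut set(s).
Booster path lost [AND]: one cut set from each child combined → 1 × 1 = 1 cut set(s).
ABS chain 2 inoperative [OR]: union of children's cut sets → 2 cut set(s).
Parking branch 2 unavailable [OR]: union of children's cut sets → 6 cut set(s).
Braking system failure [AND]: one cut set from each child combined → 4 × 6 = 24 cut set(s).

24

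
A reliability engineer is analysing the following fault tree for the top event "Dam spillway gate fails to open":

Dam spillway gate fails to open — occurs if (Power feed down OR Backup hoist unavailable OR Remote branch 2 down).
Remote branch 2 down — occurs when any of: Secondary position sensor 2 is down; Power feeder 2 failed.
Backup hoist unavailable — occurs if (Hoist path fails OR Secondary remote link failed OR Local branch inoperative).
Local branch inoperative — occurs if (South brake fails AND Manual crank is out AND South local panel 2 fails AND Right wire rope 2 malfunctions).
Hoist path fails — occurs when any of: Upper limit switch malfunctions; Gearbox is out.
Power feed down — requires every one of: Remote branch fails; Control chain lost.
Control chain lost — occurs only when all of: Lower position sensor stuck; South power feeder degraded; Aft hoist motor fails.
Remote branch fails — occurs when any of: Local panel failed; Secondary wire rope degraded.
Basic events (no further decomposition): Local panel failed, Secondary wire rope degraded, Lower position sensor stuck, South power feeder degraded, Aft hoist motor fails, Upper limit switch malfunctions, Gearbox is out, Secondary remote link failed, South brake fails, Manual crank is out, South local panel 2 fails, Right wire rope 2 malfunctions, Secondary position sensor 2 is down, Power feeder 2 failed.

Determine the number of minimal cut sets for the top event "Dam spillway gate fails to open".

8

Remote branch fails [OR]: union of children's cut sets → 2 cut set(s).
Control chain lost [AND]: one cut set from each child combined → 1 × 1 × 1 = 1 cut set(s).
Power feed down [AND]: one cut set from each child combined → 2 × 1 = 2 cut set(s).
Hoist path fails [OR]: union of children's cut sets → 2 cut set(s).
Local branch inoperative [AND]: one cut set from each child combined → 1 × 1 × 1 × 1 = 1 cut set(s).
Backup hoist unavailable [OR]: union of children's cut sets → 4 cut set(s).
Remote branch 2 down [OR]: union of children's cut sets → 2 cut set(s).
Dam spillway gate fails to open [OR]: union of children's cut sets → 8 cut set(s).
Minimal cut sets: {Aft hoist motor fails, Local panel failed, Lower position sensor stuck, South power feeder degraded}; {Aft hoist motor fails, Lower position sensor stuck, Secondary wire rope degraded, South power feeder degraded}; {Upper limit switch malfunctions}; {Gearbox is out}; {Secondary remote link failed}; {Manual crank is out, Right wire rope 2 malfunctions, South brake fails, South local panel 2 fails}; {Secondary position sensor 2 is down}; {Power feeder 2 failed}.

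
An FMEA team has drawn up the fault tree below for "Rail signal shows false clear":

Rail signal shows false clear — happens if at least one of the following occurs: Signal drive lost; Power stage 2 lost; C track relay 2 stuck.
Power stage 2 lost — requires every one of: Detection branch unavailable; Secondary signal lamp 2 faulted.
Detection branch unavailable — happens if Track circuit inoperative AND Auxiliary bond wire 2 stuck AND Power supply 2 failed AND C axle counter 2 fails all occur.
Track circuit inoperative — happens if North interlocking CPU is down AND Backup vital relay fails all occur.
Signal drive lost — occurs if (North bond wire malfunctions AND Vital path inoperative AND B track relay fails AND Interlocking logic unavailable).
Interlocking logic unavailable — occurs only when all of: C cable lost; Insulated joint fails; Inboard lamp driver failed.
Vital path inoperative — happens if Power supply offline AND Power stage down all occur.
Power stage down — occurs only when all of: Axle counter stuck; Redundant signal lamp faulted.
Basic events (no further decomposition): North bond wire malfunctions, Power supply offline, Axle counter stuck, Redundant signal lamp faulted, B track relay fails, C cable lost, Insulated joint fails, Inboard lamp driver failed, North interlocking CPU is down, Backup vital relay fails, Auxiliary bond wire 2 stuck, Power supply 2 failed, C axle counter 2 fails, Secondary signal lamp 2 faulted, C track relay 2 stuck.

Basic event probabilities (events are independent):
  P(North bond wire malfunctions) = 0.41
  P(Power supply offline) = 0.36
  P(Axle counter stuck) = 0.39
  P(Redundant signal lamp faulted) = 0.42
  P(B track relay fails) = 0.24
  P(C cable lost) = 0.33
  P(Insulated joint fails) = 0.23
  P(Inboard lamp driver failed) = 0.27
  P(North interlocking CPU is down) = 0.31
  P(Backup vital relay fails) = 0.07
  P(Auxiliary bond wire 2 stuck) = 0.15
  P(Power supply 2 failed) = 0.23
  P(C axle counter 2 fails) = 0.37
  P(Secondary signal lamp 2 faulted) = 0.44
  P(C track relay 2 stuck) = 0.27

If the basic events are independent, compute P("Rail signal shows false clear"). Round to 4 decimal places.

0.2702

P(Power stage down) [AND] = 0.39 × 0.42 = 0.163800
P(Vital path inoperative) [AND] = 0.36 × 0.163800 = 0.058968
P(Interlocking logic unavailable) [AND] = 0.33 × 0.23 × 0.27 = 0.020493
P(Signal drive lost) [AND] = 0.41 × 0.058968 × 0.24 × 0.020493 = 0.000119
P(Track circuit inoperative) [AND] = 0.31 × 0.07 = 0.021700
P(Detection branch unavailable) [AND] = 0.021700 × 0.15 × 0.23 × 0.37 = 0.000277
P(Power stage 2 lost) [AND] = 0.000277 × 0.44 = 0.000122
P(Rail signal shows false clear) [OR] = 1 − (1−0.000119) × (1−0.000122) × (1−0.27) = 0.270176
Rounded to 4 decimal places: P(Rail signal shows false clear) ≈ 0.2702.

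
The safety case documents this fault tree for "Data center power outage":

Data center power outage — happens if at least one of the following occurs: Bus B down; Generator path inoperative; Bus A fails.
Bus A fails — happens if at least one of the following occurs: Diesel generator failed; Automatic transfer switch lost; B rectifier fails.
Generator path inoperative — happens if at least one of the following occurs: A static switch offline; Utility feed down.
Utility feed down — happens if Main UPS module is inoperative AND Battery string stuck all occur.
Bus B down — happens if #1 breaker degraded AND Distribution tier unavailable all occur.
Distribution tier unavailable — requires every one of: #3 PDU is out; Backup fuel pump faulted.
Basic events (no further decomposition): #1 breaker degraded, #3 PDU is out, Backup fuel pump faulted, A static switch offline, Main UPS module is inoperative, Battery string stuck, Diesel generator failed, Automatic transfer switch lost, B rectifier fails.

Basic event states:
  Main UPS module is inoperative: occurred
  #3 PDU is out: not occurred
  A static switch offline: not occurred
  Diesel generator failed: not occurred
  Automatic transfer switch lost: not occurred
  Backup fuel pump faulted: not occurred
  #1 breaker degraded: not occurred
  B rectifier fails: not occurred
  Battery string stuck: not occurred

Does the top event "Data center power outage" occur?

Distribution tier unavailable [AND]: #3 PDU is out=not, Backup fuel pump faulted=not → not all inputs occur → does not occur.
Bus B down [AND]: #1 breaker degraded=not, Distribution tier unavailable=not → not all inputs occur → does not occur.
Utility feed down [AND]: Main UPS module is inoperative=occurs, Battery string stuck=not → not all inputs occur → does not occur.
Generator path inoperative [OR]: A static switch offline=not, Utility feed down=not → no input occurs → does not occur.
Bus A fails [OR]: Diesel generator failed=not, Automatic transfer switch lost=not, B rectifier fails=not → no input occurs → does not occur.
Data center power outage [OR]: Bus B down=not, Generator path inoperative=not, Bus A fails=not → no input occurs → does not occur.

No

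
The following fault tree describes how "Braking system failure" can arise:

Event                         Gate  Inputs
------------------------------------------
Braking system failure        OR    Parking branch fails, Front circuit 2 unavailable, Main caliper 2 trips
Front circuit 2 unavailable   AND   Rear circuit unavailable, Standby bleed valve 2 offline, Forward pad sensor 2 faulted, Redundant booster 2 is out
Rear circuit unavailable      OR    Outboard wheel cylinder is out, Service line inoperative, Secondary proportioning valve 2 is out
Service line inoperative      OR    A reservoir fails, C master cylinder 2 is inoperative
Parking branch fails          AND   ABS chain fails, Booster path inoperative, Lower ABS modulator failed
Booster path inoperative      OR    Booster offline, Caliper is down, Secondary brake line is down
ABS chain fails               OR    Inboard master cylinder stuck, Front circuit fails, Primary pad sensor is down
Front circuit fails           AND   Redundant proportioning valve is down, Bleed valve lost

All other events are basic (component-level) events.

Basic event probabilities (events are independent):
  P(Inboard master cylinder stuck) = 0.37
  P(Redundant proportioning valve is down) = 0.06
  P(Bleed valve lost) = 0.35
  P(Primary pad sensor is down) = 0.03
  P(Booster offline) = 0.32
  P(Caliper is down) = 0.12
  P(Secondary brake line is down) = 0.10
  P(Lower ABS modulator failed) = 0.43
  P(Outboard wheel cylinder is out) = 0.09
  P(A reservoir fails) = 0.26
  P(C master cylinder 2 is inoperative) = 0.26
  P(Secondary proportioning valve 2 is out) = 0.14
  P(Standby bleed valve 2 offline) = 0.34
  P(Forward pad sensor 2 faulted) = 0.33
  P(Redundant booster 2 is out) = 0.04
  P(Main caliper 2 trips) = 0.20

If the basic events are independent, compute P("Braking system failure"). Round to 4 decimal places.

P(Front circuit fails) [AND] = 0.06 × 0.35 = 0.021000
P(ABS chain fails) [OR] = 1 − (1−0.37) × (1−0.021000) × (1−0.03) = 0.401733
P(Booster path inoperative) [OR] = 1 − (1−0.32) × (1−0.12) × (1−0.10) = 0.461440
P(Parking branch fails) [AND] = 0.401733 × 0.461440 × 0.43 = 0.079712
P(Service line inoperative) [OR] = 1 − (1−0.26) × (1−0.26) = 0.452400
P(Rear circuit unavailable) [OR] = 1 − (1−0.09) × (1−0.452400) × (1−0.14) = 0.571448
P(Front circuit 2 unavailable) [AND] = 0.571448 × 0.34 × 0.33 × 0.04 = 0.002565
P(Braking system failure) [OR] = 1 − (1−0.079712) × (1−0.002565) × (1−0.20) = 0.265658
Rounded to 4 decimal places: P(Braking system failure) ≈ 0.2657.

0.2657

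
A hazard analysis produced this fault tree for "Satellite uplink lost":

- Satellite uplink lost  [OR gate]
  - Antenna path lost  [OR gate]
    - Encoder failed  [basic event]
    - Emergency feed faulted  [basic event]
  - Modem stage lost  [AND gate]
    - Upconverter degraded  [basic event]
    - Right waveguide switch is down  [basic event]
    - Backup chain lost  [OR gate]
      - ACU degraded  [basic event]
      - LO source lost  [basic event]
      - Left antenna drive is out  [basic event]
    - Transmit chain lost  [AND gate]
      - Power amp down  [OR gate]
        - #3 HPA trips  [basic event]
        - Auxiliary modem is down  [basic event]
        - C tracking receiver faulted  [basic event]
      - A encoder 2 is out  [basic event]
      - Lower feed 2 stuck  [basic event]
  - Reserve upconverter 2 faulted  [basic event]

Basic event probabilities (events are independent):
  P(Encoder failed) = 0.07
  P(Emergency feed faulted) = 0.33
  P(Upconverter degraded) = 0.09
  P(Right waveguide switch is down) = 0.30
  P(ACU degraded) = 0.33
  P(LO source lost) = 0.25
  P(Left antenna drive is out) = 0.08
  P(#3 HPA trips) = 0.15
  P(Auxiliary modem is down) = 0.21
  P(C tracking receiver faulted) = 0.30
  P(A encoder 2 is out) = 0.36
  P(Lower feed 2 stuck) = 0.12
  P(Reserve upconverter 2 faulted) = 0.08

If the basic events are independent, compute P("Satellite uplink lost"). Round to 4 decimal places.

P(Antenna path lost) [OR] = 1 − (1−0.07) × (1−0.33) = 0.376900
P(Backup chain lost) [OR] = 1 − (1−0.33) × (1−0.25) × (1−0.08) = 0.537700
P(Power amp down) [OR] = 1 − (1−0.15) × (1−0.21) × (1−0.30) = 0.529950
P(Transmit chain lost) [AND] = 0.529950 × 0.36 × 0.12 = 0.022894
P(Modem stage lost) [AND] = 0.09 × 0.30 × 0.537700 × 0.022894 = 0.000332
P(Satellite uplink lost) [OR] = 1 − (1−0.376900) × (1−0.000332) × (1−0.08) = 0.426938
Rounded to 4 decimal places: P(Satellite uplink lost) ≈ 0.4269.

0.4269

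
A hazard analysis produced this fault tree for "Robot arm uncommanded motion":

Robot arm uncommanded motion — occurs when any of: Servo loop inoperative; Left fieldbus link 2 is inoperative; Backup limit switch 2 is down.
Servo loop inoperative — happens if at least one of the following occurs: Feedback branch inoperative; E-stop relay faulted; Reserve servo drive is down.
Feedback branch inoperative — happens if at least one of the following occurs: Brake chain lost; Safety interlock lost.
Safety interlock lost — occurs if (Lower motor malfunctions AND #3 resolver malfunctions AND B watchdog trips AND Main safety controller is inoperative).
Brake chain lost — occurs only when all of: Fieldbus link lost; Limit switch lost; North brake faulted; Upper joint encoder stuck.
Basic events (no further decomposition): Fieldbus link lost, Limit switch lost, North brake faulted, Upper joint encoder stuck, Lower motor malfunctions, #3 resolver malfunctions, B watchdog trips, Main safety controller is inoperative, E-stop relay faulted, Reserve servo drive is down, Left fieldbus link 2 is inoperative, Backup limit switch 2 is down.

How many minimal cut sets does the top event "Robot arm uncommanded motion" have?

6

Brake chain lost [AND]: one cut set from each child combined → 1 × 1 × 1 × 1 = 1 cut set(s).
Safety interlock lost [AND]: one cut set from each child combined → 1 × 1 × 1 × 1 = 1 cut set(s).
Feedback branch inoperative [OR]: union of children's cut sets → 2 cut set(s).
Servo loop inoperative [OR]: union of children's cut sets → 4 cut set(s).
Robot arm uncommanded motion [OR]: union of children's cut sets → 6 cut set(s).
Minimal cut sets: {Fieldbus link lost, Limit switch lost, North brake faulted, Upper joint encoder stuck}; {#3 resolver malfunctions, B watchdog trips, Lower motor malfunctions, Main safety controller is inoperative}; {E-stop relay faulted}; {Reserve servo drive is down}; {Left fieldbus link 2 is inoperative}; {Backup limit switch 2 is down}.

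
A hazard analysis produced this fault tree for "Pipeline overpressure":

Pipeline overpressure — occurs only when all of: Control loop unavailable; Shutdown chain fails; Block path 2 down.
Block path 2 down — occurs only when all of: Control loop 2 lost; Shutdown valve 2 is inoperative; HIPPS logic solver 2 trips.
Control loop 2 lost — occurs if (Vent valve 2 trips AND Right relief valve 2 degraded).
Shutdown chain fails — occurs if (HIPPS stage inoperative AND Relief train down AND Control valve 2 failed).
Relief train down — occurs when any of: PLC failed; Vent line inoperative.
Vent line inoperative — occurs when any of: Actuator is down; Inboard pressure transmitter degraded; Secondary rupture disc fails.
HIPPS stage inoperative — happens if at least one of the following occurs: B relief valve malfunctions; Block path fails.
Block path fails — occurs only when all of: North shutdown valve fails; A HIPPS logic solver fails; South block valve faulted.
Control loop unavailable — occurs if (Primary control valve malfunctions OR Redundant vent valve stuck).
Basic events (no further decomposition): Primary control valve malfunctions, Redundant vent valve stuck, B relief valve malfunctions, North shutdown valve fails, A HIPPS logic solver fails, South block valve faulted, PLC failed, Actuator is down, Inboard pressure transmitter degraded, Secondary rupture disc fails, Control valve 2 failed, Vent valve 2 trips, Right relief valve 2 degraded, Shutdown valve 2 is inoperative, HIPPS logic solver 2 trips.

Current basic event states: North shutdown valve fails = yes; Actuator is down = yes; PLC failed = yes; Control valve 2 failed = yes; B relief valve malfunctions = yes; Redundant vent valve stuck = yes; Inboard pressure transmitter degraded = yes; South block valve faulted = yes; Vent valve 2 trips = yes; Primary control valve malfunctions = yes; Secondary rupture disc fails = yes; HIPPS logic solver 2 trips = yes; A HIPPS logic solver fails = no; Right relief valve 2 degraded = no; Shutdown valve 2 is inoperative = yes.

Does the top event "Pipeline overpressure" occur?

Control loop unavailable [OR]: Primary control valve malfunctions=occurs, Redundant vent valve stuck=occurs → at least one input occurs → occurs.
Block path fails [AND]: North shutdown valve fails=occurs, A HIPPS logic solver fails=not, South block valve faulted=occurs → not all inputs occur → does not occur.
HIPPS stage inoperative [OR]: B relief valve malfunctions=occurs, Block path fails=not → at least one input occurs → occurs.
Vent line inoperative [OR]: Actuator is down=occurs, Inboard pressure transmitter degraded=occurs, Secondary rupture disc fails=occurs → at least one input occurs → occurs.
Relief train down [OR]: PLC failed=occurs, Vent line inoperative=occurs → at least one input occurs → occurs.
Shutdown chain fails [AND]: HIPPS stage inoperative=occurs, Relief train down=occurs, Control valve 2 failed=occurs → all inputs occur → occurs.
Control loop 2 lost [AND]: Vent valve 2 trips=occurs, Right relief valve 2 degraded=not → not all inputs occur → does not occur.
Block path 2 down [AND]: Control loop 2 lost=not, Shutdown valve 2 is inoperative=occurs, HIPPS logic solver 2 trips=occurs → not all inputs occur → does not occur.
Pipeline overpressure [AND]: Control loop unavailable=occurs, Shutdown chain fails=occurs, Block path 2 down=not → not all inputs occur → does not occur.

No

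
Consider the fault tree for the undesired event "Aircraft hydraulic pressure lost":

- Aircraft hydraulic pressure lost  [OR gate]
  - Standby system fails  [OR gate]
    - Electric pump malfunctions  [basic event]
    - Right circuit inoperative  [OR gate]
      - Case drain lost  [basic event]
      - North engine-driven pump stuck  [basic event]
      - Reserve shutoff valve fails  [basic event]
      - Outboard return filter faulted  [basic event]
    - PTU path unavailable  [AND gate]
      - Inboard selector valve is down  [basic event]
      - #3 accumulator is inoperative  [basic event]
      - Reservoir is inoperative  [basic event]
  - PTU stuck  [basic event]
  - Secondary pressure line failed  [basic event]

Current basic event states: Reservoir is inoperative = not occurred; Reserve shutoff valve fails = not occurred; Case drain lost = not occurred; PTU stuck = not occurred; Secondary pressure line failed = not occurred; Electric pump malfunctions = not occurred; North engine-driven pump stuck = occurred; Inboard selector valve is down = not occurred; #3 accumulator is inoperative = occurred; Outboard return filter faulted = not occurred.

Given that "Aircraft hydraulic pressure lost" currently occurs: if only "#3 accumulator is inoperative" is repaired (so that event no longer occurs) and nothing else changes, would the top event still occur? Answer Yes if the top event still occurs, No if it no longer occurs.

Counterfactual: set "#3 accumulator is inoperative" to not occurred.
Right circuit inoperative [OR]: Case drain lost=not, North engine-driven pump stuck=occurs, Reserve shutoff valve fails=not, Outboard return filter faulted=not → at least one input occurs → occurs.
PTU path unavailable [AND]: Inboard selector valve is down=not, #3 accumulator is inoperative=not, Reservoir is inoperative=not → not all inputs occur → does not occur.
Standby system fails [OR]: Electric pump malfunctions=not, Right circuit inoperative=occurs, PTU path unavailable=not → at least one input occurs → occurs.
Aircraft hydraulic pressure lost [OR]: Standby system fails=occurs, PTU stuck=not, Secondary pressure line failed=not → at least one input occurs → occurs.

Yes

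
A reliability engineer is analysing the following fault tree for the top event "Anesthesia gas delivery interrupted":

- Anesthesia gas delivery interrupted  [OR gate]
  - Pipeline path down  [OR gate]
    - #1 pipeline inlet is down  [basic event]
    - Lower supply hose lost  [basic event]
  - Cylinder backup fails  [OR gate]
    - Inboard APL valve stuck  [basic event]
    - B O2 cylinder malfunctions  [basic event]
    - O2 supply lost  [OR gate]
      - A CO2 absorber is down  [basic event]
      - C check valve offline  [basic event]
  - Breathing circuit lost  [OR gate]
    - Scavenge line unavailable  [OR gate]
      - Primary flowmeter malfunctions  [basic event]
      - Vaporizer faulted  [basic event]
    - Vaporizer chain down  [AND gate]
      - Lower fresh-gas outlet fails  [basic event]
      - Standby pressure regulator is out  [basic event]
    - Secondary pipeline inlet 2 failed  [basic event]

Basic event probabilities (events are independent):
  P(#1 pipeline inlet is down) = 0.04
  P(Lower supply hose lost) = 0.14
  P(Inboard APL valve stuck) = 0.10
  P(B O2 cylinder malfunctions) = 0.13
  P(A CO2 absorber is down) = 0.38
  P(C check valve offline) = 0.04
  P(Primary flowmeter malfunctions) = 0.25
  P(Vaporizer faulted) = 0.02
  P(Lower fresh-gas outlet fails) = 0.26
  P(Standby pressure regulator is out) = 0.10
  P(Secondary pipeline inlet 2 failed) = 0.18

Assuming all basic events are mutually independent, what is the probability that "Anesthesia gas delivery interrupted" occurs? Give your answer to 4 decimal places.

0.7741

P(Pipeline path down) [OR] = 1 − (1−0.04) × (1−0.14) = 0.174400
P(O2 supply lost) [OR] = 1 − (1−0.38) × (1−0.04) = 0.404800
P(Cylinder backup fails) [OR] = 1 − (1−0.10) × (1−0.13) × (1−0.404800) = 0.533958
P(Scavenge line unavailable) [OR] = 1 − (1−0.25) × (1−0.02) = 0.265000
P(Vaporizer chain down) [AND] = 0.26 × 0.10 = 0.026000
P(Breathing circuit lost) [OR] = 1 − (1−0.265000) × (1−0.026000) × (1−0.18) = 0.412970
P(Anesthesia gas delivery interrupted) [OR] = 1 − (1−0.174400) × (1−0.533958) × (1−0.412970) = 0.774132
Rounded to 4 decimal places: P(Anesthesia gas delivery interrupted) ≈ 0.7741.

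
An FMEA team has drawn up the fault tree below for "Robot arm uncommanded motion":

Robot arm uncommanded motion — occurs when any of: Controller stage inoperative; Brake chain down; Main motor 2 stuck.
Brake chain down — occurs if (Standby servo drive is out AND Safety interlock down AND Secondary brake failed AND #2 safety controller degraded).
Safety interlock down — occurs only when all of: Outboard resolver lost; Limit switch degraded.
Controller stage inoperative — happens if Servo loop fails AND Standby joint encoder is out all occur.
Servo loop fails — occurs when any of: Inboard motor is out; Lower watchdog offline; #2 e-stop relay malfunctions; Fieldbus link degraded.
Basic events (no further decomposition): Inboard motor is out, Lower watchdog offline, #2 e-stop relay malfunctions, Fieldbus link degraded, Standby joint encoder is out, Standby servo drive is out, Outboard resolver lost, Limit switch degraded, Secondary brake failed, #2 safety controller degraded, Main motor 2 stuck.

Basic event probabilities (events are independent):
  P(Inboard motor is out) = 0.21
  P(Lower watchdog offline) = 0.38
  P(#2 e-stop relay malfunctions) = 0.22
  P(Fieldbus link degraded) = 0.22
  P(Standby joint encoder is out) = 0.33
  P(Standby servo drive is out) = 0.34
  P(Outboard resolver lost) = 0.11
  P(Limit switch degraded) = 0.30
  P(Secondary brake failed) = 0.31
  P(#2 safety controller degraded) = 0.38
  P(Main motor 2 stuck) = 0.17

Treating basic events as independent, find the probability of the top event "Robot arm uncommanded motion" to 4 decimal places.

P(Servo loop fails) [OR] = 1 − (1−0.21) × (1−0.38) × (1−0.22) × (1−0.22) = 0.702006
P(Controller stage inoperative) [AND] = 0.702006 × 0.33 = 0.231662
P(Safety interlock down) [AND] = 0.11 × 0.30 = 0.033000
P(Brake chain down) [AND] = 0.34 × 0.033000 × 0.31 × 0.38 = 0.001322
P(Robot arm uncommanded motion) [OR] = 1 − (1−0.231662) × (1−0.001322) × (1−0.17) = 0.363123
Rounded to 4 decimal places: P(Robot arm uncommanded motion) ≈ 0.3631.

0.3631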